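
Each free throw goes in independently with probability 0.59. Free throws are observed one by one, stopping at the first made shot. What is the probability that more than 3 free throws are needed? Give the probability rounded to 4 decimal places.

0.0689

Y = number of free throws to the first success; geometric, p = 0.59.
P(Y > 3) = P(first 3 all fail) = (1−p)^3 = 0.068921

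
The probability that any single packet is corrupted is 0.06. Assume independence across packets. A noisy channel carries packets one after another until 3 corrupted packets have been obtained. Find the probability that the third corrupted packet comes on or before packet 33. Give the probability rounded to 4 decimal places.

Finishing within 33 packets ⇔ at least 3 successes in the first 33. With X ~ Binomial(33, 0.06), P(Y ≤ 33) = 1 − P(X ≤ 2).
  k=0: C(33,0)·0.06^0·0.94^33 = 0.129783
  k=1: C(33,1)·0.06^1·0.94^32 = 0.273374
  k=2: C(33,2)·0.06^2·0.94^31 = 0.279190
1 − 0.682347 = 0.317653

0.3177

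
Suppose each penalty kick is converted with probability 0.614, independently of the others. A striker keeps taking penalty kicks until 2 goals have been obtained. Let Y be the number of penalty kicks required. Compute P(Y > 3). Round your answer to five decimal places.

0.33196

Needing more than 3 penalty kicks ⇔ fewer than 2 successes in the first 3. With X ~ Binomial(3, 0.614), P(Y > 3) = P(X ≤ 1).
  k=0: C(3,0)·0.614^0·0.386^3 = 0.0575125
  k=1: C(3,1)·0.614^1·0.386^2 = 0.2744506
P(X ≤ 1) = 0.3319631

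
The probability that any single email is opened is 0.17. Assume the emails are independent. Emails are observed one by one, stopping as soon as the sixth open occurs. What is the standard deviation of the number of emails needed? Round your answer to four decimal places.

13.1270

Y = total emails until the sixth success; negative binomial with r=6, p=0.17.
SD(Y) = √[r(1−p)/p²] = √(172.318339) = 13.127008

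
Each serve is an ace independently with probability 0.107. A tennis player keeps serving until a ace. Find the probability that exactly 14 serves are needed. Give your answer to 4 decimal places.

Geometric (trials to first success), p = 0.107.
P(Y = 14) = (1−p)^13 · p = 0.22965 · 0.107 = 0.024573

0.0246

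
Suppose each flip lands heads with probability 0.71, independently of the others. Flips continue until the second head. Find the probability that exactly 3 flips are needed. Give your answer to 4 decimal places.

0.2924

Y = trial on which the second success occurs; negative binomial, r=2, p=0.71.
P(Y=3) = C(2,1) · p^2 · (1−p)^1
= 2 · 0.5041 · 0.29 = 0.292378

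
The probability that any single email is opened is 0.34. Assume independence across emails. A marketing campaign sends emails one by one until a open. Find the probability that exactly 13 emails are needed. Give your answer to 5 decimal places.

0.00232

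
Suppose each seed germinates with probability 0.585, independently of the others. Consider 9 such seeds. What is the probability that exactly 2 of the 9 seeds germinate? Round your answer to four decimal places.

0.0261

X ~ Binomial(n=9, p=0.585).
P(X=2) = C(9,2) · p^2 · (1−p)^7
= 36 · 0.34223 · 0.00212 = 0.026119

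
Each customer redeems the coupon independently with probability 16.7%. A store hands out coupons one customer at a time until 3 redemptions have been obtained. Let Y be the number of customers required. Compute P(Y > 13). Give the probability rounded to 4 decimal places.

Needing more than 13 customers ⇔ fewer than 3 successes in the first 13. With X ~ Binomial(13, 0.167), P(Y > 13) = P(X ≤ 2).
  k=0: C(13,0)·0.167^0·0.833^13 = 0.092979
  k=1: C(13,1)·0.167^1·0.833^12 = 0.242326
  k=2: C(13,2)·0.167^2·0.833^11 = 0.291489
P(X ≤ 2) = 0.626794

0.6268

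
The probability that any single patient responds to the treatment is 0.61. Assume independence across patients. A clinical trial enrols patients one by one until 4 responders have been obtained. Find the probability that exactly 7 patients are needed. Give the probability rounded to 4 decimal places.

0.1643

Y = trial on which the fourth success occurs; negative binomial, r=4, p=0.61.
P(Y=7) = C(6,3) · p^4 · (1−p)^3
= 20 · 0.13846 · 0.059319 = 0.164264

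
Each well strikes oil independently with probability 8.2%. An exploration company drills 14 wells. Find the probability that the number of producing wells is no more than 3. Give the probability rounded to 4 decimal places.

X ~ Binomial(14, 0.082); P(X ≤ 3) = Σ C(14,k) p^k (1−p)^(14−k) over k:
  k=0: C(14,0)·0.082^0·0.918^14 = 0.301854
  k=1: C(14,1)·0.082^1·0.918^13 = 0.377482
  k=2: C(14,2)·0.082^2·0.918^12 = 0.219170
  k=3: C(14,3)·0.082^3·0.918^11 = 0.078309
Total = 0.976816

0.9768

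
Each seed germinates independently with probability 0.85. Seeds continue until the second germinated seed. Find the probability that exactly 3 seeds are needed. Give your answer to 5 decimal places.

0.21675

Y = trial on which the second success occurs; negative binomial, r=2, p=0.85.
P(Y=3) = C(2,1) · p^2 · (1−p)^1
= 2 · 0.7225 · 0.15 = 0.2167500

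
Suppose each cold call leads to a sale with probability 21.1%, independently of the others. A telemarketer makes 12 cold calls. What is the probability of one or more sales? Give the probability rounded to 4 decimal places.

P(at least one) = 1 − P(none) = 1 − (1 − 0.211)^12
= 1 − 0.058200 = 0.941800

0.9418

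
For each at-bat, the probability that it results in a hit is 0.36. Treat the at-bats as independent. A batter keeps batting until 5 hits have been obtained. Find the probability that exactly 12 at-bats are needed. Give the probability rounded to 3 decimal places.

Y = trial on which the fifth success occurs; negative binomial, r=5, p=0.36.
P(Y=12) = C(11,4) · p^5 · (1−p)^7
= 330 · 0.0060466 · 0.04398 = 0.08776

0.088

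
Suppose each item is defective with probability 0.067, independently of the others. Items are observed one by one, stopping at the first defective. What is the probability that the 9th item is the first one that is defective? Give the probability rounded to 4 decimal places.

0.0385

Geometric (trials to first success), p = 0.067.
P(Y = 9) = (1−p)^8 · p = 0.57419 · 0.067 = 0.038471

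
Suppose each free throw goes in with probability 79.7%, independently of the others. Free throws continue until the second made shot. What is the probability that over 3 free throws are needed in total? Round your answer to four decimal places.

0.1069

Needing more than 3 free throws ⇔ fewer than 2 successes in the first 3. With X ~ Binomial(3, 0.797), P(Y > 3) = P(X ≤ 1).
  k=0: C(3,0)·0.797^0·0.203^3 = 0.008365
  k=1: C(3,1)·0.797^1·0.203^2 = 0.098531
P(X ≤ 1) = 0.106896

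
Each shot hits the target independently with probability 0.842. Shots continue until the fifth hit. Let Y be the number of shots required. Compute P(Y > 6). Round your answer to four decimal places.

Needing more than 6 shots ⇔ fewer than 5 successes in the first 6. With X ~ Binomial(6, 0.842), P(Y > 6) = P(X ≤ 4).
  k=0: C(6,0)·0.842^0·0.158^6 = 0.000016
  k=1: C(6,1)·0.842^1·0.158^5 = 0.000497
  k=2: C(6,2)·0.842^2·0.158^4 = 0.006627
  k=3: C(6,3)·0.842^3·0.158^3 = 0.047091
  k=4: C(6,4)·0.842^4·0.158^2 = 0.188215
P(X ≤ 4) = 0.242446

0.2424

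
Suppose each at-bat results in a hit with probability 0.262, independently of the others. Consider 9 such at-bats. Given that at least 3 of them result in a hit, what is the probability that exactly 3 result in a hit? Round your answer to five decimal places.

X ~ Binomial(9, 0.262). Want P(X=3 | X≥3) = P(X=3) / P(X≥3).
P(X=3) = C(9,3)·0.262^3·0.738^6 = 0.2440739
P(X≥3) = 1 − 0.0649392 − 0.2074888 − 0.2946454 = 0.4329266
Ratio = 0.2440739 / 0.4329266 = 0.5637767

0.56378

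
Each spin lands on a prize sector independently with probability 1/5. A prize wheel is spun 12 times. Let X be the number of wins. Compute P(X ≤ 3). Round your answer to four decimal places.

0.7946

X ~ Binomial(12, 0.20); P(X ≤ 3) = Σ C(12,k) p^k (1−p)^(12−k) over k:
  k=0: C(12,0)·0.20^0·0.80^12 = 0.068719
  k=1: C(12,1)·0.20^1·0.80^11 = 0.206158
  k=2: C(12,2)·0.20^2·0.80^10 = 0.283468
  k=3: C(12,3)·0.20^3·0.80^9 = 0.236223
Total = 0.794569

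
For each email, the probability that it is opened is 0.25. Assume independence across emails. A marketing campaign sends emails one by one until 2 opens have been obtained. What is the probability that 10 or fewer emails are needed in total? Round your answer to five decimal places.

Finishing within 10 emails ⇔ at least 2 successes in the first 10. With X ~ Binomial(10, 0.25), P(Y ≤ 10) = 1 − P(X ≤ 1).
  k=0: C(10,0)·0.25^0·0.75^10 = 0.0563135
  k=1: C(10,1)·0.25^1·0.75^9 = 0.1877117
1 − 0.2440252 = 0.7559748

0.75597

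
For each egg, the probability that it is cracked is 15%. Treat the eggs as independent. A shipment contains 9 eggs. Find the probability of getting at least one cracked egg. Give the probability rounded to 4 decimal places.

0.7684

P(at least one) = 1 − P(none) = 1 − (1 − 0.15)^9
= 1 − 0.231617 = 0.768383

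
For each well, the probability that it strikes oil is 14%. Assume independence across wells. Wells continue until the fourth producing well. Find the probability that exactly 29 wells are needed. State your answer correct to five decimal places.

Y = trial on which the fourth success occurs; negative binomial, r=4, p=0.14.
P(Y=29) = C(28,3) · p^4 · (1−p)^25
= 3276 · 0.00038416 · 0.023039 = 0.0289946

0.02899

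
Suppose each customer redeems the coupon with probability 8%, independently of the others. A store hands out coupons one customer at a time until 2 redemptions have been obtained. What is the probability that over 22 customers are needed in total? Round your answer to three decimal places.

0.465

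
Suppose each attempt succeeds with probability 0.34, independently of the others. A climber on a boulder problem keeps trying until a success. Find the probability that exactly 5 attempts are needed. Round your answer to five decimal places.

Geometric (trials to first success), p = 0.34.
P(Y = 5) = (1−p)^4 · p = 0.18975 · 0.34 = 0.0645141

0.06451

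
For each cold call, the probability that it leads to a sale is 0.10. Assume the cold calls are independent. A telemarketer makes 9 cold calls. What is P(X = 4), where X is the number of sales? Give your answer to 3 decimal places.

X ~ Binomial(n=9, p=0.10).
P(X=4) = C(9,4) · p^4 · (1−p)^5
= 126 · 0.0001 · 0.59049 = 0.00744

0.007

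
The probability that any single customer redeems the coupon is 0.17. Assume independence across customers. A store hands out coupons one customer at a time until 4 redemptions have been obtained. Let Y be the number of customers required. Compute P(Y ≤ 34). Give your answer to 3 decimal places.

Finishing within 34 customers ⇔ at least 4 successes in the first 34. With X ~ Binomial(34, 0.17), P(Y ≤ 34) = 1 − P(X ≤ 3).
  k=0: C(34,0)·0.17^0·0.83^34 = 0.00177
  k=1: C(34,1)·0.17^1·0.83^33 = 0.01235
  k=2: C(34,2)·0.17^2·0.83^32 = 0.04172
  k=3: C(34,3)·0.17^3·0.83^31 = 0.09115
1 − 0.14699 = 0.85301

0.853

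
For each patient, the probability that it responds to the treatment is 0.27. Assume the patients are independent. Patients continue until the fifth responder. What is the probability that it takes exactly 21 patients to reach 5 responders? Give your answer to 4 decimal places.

Y = trial on which the fifth success occurs; negative binomial, r=5, p=0.27.
P(Y=21) = C(20,4) · p^5 · (1−p)^16
= 4845 · 0.0014349 · 0.0065038 = 0.045215

0.0452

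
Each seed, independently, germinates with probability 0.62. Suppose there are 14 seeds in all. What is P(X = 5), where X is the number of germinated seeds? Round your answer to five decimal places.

X ~ Binomial(n=14, p=0.62).
P(X=5) = C(14,5) · p^5 · (1−p)^9
= 2002 · 0.091613 · 0.00016522 = 0.0303023

0.03030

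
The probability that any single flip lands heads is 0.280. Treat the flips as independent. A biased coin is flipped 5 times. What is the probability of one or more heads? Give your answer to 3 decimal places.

0.807

P(at least one) = 1 − P(none) = 1 − (1 − 0.28)^5
= 1 − 0.19349 = 0.80651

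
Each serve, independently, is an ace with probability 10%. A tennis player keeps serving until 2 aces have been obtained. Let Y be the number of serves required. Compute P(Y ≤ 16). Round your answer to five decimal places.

0.48527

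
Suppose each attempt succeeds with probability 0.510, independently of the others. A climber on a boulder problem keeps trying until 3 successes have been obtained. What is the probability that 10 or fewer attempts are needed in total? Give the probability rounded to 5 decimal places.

0.95200

Finishing within 10 attempts ⇔ at least 3 successes in the first 10. With X ~ Binomial(10, 0.51), P(Y ≤ 10) = 1 − P(X ≤ 2).
  k=0: C(10,0)·0.51^0·0.49^10 = 0.0007979
  k=1: C(10,1)·0.51^1·0.49^9 = 0.0083049
  k=2: C(10,2)·0.51^2·0.49^8 = 0.0388975
1 − 0.0480003 = 0.9519997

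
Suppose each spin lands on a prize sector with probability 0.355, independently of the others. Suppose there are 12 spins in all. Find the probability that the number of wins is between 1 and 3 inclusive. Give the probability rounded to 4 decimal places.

0.3281

X ~ Binomial(12, 0.355); P(1 ≤ X ≤ 3) = Σ C(12,k) p^k (1−p)^(12−k) over k:
  k=1: C(12,1)·0.355^1·0.645^11 = 0.034243
  k=2: C(12,2)·0.355^2·0.645^10 = 0.103657
  k=3: C(12,3)·0.355^3·0.645^9 = 0.190171
Total = 0.328071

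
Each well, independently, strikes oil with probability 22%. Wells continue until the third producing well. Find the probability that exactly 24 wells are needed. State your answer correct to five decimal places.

Y = trial on which the third success occurs; negative binomial, r=3, p=0.22.
P(Y=24) = C(23,2) · p^3 · (1−p)^21
= 253 · 0.010648 · 0.0054198 = 0.0146008

0.01460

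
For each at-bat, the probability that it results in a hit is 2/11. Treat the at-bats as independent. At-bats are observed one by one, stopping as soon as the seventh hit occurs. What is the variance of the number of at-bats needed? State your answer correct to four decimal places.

Y = total at-bats until the seventh success; negative binomial with r=7, p=0.181818.
Var(Y) = r(1−p)/p² = 7·0.818182 / 0.181818² = 173.250000

173.2500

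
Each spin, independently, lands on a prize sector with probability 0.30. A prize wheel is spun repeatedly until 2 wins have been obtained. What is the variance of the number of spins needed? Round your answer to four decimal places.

Y = total spins until the second success; negative binomial with r=2, p=0.30.
Var(Y) = r(1−p)/p² = 2·0.70 / 0.30² = 15.555556

15.5556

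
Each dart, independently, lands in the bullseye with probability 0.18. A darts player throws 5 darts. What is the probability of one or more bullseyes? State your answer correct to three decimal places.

0.629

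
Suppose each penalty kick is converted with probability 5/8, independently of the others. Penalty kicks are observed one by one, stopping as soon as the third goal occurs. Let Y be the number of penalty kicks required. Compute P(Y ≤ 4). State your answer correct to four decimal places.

Finishing within 4 penalty kicks ⇔ at least 3 successes in the first 4. With X ~ Binomial(4, 0.625), P(Y ≤ 4) = 1 − P(X ≤ 2).
  k=0: C(4,0)·0.625^0·0.375^4 = 0.019775
  k=1: C(4,1)·0.625^1·0.375^3 = 0.131836
  k=2: C(4,2)·0.625^2·0.375^2 = 0.329590
1 − 0.481201 = 0.518799

0.5188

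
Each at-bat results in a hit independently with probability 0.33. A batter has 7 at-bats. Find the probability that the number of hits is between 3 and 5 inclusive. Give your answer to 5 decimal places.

0.41519

X ~ Binomial(7, 0.33); P(3 ≤ X ≤ 5) = Σ C(7,k) p^k (1−p)^(7−k) over k:
  k=3: C(7,3)·0.33^3·0.67^4 = 0.2534598
  k=4: C(7,4)·0.33^4·0.67^3 = 0.1248384
  k=5: C(7,5)·0.33^5·0.67^2 = 0.0368925
Total = 0.4151907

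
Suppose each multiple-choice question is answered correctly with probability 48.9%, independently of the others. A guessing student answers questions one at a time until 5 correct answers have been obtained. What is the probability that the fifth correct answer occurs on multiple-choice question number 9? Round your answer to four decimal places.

Y = trial on which the fifth success occurs; negative binomial, r=5, p=0.489.
P(Y=9) = C(8,4) · p^5 · (1−p)^4
= 70 · 0.02796 · 0.068184 = 0.133452

0.1335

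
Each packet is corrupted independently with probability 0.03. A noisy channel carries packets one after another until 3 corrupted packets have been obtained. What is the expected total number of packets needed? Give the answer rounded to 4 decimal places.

Y = total packets until the third success; negative binomial with r=3, p=0.03.
E[Y] = r / p = 3 / 0.03 = 100.000000

100.0000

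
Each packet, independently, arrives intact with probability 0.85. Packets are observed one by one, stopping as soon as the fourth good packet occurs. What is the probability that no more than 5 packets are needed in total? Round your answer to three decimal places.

0.835

Finishing within 5 packets ⇔ at least 4 successes in the first 5. With X ~ Binomial(5, 0.85), P(Y ≤ 5) = 1 − P(X ≤ 3).
  k=0: C(5,0)·0.85^0·0.15^5 = 0.00008
  k=1: C(5,1)·0.85^1·0.15^4 = 0.00215
  k=2: C(5,2)·0.85^2·0.15^3 = 0.02438
  k=3: C(5,3)·0.85^3·0.15^2 = 0.13818
1 − 0.16479 = 0.83521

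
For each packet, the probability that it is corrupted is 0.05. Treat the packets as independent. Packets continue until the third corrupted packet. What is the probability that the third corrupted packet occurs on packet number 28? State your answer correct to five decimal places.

Y = trial on which the third success occurs; negative binomial, r=3, p=0.05.
P(Y=28) = C(27,2) · p^3 · (1−p)^25
= 351 · 0.000125 · 0.27739 = 0.0121705

0.01217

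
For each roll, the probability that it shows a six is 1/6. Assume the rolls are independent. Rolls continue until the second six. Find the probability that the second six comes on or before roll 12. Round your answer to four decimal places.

0.6187

Finishing within 12 rolls ⇔ at least 2 successes in the first 12. With X ~ Binomial(12, 0.166667), P(Y ≤ 12) = 1 − P(X ≤ 1).
  k=0: C(12,0)·0.166667^0·0.833333^12 = 0.112157
  k=1: C(12,1)·0.166667^1·0.833333^11 = 0.269176
1 − 0.381333 = 0.618667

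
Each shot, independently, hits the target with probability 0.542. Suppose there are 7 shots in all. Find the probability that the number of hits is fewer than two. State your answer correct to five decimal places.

X ~ Binomial(7, 0.542); P(X ≤ 1) = Σ C(7,k) p^k (1−p)^(7−k) over k:
  k=0: C(7,0)·0.542^0·0.458^7 = 0.0042273
  k=1: C(7,1)·0.542^1·0.458^6 = 0.0350179
Total = 0.0392452

0.03925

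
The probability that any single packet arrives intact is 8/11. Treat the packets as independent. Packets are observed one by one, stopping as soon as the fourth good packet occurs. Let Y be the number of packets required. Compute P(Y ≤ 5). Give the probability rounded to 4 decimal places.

Finishing within 5 packets ⇔ at least 4 successes in the first 5. With X ~ Binomial(5, 0.727273), P(Y ≤ 5) = 1 − P(X ≤ 3).
  k=0: C(5,0)·0.727273^0·0.272727^5 = 0.001509
  k=1: C(5,1)·0.727273^1·0.272727^4 = 0.020118
  k=2: C(5,2)·0.727273^2·0.272727^3 = 0.107295
  k=3: C(5,3)·0.727273^3·0.272727^2 = 0.286121
1 − 0.415042 = 0.584958

0.5850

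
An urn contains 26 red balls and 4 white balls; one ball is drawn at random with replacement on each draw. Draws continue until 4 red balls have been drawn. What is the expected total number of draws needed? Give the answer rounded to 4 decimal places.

4.6154

Y = total draws until the fourth success; negative binomial with r=4, p=0.866667.
E[Y] = r / p = 4 / 0.866667 = 4.615385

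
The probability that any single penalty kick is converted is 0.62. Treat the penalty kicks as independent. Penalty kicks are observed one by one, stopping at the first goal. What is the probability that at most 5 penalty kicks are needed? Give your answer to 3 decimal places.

0.992

Y = number of penalty kicks to the first success; geometric, p = 0.62.
P(Y ≤ 5) = 1 − (1−p)^5 = 1 − 0.00792 = 0.99208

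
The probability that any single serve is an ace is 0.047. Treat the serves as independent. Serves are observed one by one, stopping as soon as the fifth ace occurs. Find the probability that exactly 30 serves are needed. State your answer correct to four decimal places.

Y = trial on which the fifth success occurs; negative binomial, r=5, p=0.047.
P(Y=30) = C(29,4) · p^5 · (1−p)^25
= 23751 · 2.2935e-07 · 0.30014 = 0.001635

0.0016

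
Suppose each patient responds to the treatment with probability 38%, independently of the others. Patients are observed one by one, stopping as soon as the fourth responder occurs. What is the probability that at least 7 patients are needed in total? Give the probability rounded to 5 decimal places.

0.84728

Needing more than 6 patients ⇔ fewer than 4 successes in the first 6. With X ~ Binomial(6, 0.38), P(Y > 6) = P(X ≤ 3).
  k=0: C(6,0)·0.38^0·0.62^6 = 0.0568002
  k=1: C(6,1)·0.38^1·0.62^5 = 0.2088783
  k=2: C(6,2)·0.38^2·0.62^4 = 0.3200554
  k=3: C(6,3)·0.38^3·0.62^3 = 0.2615507
P(X ≤ 3) = 0.8472846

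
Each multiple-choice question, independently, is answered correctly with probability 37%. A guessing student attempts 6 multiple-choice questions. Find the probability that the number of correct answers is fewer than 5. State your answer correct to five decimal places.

0.97122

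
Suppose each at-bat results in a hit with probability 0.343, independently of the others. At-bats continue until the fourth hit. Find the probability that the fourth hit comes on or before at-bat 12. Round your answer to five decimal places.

Finishing within 12 at-bats ⇔ at least 4 successes in the first 12. With X ~ Binomial(12, 0.343), P(Y ≤ 12) = 1 − P(X ≤ 3).
  k=0: C(12,0)·0.343^0·0.657^12 = 0.0064682
  k=1: C(12,1)·0.343^1·0.657^11 = 0.0405223
  k=2: C(12,2)·0.343^2·0.657^10 = 0.1163552
  k=3: C(12,3)·0.343^3·0.657^9 = 0.2024852
1 − 0.3658310 = 0.6341690

0.63417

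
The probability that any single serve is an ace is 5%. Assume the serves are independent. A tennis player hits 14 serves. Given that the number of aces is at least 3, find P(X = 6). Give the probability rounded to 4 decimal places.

X ~ Binomial(14, 0.05). Want P(X=6 | X≥3) = P(X=6) / P(X≥3).
P(X=6) = C(14,6)·0.05^6·0.95^8 = 0.000031
P(X≥3) = 1 − 0.487675 − 0.359339 − 0.122932 = 0.030054
Ratio = 0.000031 / 0.030054 = 0.001036

0.0010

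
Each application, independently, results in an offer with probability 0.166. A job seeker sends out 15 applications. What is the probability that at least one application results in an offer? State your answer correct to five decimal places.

0.93431

P(at least one) = 1 − P(none) = 1 − (1 − 0.166)^15
= 1 − 0.0656887 = 0.9343113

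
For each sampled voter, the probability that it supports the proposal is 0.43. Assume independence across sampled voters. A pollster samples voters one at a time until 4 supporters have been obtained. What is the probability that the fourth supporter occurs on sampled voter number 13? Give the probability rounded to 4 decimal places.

0.0478

Y = trial on which the fourth success occurs; negative binomial, r=4, p=0.43.
P(Y=13) = C(12,3) · p^4 · (1−p)^9
= 220 · 0.034188 · 0.0063515 = 0.047772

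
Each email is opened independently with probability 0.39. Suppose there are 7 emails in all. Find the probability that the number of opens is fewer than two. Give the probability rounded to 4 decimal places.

0.1721

X ~ Binomial(7, 0.39); P(X ≤ 1) = Σ C(7,k) p^k (1−p)^(7−k) over k:
  k=0: C(7,0)·0.39^0·0.61^7 = 0.031427
  k=1: C(7,1)·0.39^1·0.61^6 = 0.140651
Total = 0.172078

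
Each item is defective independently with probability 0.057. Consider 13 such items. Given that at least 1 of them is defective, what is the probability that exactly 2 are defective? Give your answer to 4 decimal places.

0.2490

X ~ Binomial(13, 0.057). Want P(X=2 | X≥1) = P(X=2) / P(X≥1).
P(X=2) = C(13,2)·0.057^2·0.943^11 = 0.132884
P(X≥1) = 1 − 0.466286 = 0.533714
Ratio = 0.132884 / 0.533714 = 0.248980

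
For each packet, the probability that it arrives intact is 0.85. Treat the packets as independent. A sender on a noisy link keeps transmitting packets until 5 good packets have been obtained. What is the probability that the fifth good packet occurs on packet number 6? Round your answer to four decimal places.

0.3328

Y = trial on which the fifth success occurs; negative binomial, r=5, p=0.85.
P(Y=6) = C(5,4) · p^5 · (1−p)^1
= 5 · 0.44371 · 0.15 = 0.332779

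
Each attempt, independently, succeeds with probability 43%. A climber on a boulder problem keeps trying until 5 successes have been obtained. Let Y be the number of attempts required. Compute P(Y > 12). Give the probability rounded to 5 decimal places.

0.35567

Needing more than 12 attempts ⇔ fewer than 5 successes in the first 12. With X ~ Binomial(12, 0.43), P(Y > 12) = P(X ≤ 4).
  k=0: C(12,0)·0.43^0·0.57^12 = 0.0011762
  k=1: C(12,1)·0.43^1·0.57^11 = 0.0106481
  k=2: C(12,2)·0.43^2·0.57^10 = 0.0441804
  k=3: C(12,3)·0.43^3·0.57^9 = 0.1110969
  k=4: C(12,4)·0.43^4·0.57^8 = 0.1885723
P(X ≤ 4) = 0.3556739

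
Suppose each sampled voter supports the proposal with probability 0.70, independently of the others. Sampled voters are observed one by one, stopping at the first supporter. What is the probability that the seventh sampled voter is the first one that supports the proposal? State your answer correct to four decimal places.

Geometric (trials to first success), p = 0.70.
P(Y = 7) = (1−p)^6 · p = 0.000729 · 0.70 = 0.000510

0.0005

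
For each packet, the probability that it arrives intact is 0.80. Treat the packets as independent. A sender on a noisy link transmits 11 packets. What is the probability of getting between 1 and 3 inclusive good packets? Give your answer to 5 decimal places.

0.00024

X ~ Binomial(11, 0.80); P(1 ≤ X ≤ 3) = Σ C(11,k) p^k (1−p)^(11−k) over k:
  k=1: C(11,1)·0.80^1·0.20^10 = 0.0000009
  k=2: C(11,2)·0.80^2·0.20^9 = 0.0000180
  k=3: C(11,3)·0.80^3·0.20^8 = 0.0002163
Total = 0.0002352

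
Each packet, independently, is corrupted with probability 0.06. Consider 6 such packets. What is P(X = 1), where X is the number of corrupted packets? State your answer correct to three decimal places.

0.264

X ~ Binomial(n=6, p=0.06).
P(X=1) = C(6,1) · p^1 · (1−p)^5
= 6 · 0.06 · 0.7339 = 0.26421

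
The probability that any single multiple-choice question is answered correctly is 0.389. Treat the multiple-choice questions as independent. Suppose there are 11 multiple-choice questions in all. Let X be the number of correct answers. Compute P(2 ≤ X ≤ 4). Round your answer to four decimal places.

0.5276

X ~ Binomial(11, 0.389); P(2 ≤ X ≤ 4) = Σ C(11,k) p^k (1−p)^(11−k) over k:
  k=2: C(11,2)·0.389^2·0.611^9 = 0.098772
  k=3: C(11,3)·0.389^3·0.611^8 = 0.188652
  k=4: C(11,4)·0.389^4·0.611^7 = 0.240215
Total = 0.527640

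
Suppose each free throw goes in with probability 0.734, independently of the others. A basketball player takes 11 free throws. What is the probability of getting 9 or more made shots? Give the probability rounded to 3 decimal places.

0.407

X ~ Binomial(11, 0.734); P(X ≥ 9) = Σ C(11,k) p^k (1−p)^(11−k) over k:
  k=9: C(11,9)·0.734^9·0.266^2 = 0.24065
  k=10: C(11,10)·0.734^10·0.266^1 = 0.13281
  k=11: C(11,11)·0.734^11·0.266^0 = 0.03332
Total = 0.40678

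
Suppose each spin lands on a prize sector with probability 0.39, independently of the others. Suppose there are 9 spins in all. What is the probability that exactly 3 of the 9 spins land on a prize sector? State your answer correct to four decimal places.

0.2567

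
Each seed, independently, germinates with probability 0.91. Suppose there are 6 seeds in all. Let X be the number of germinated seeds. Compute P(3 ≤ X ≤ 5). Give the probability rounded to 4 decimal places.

0.4313

X ~ Binomial(6, 0.91); P(3 ≤ X ≤ 5) = Σ C(6,k) p^k (1−p)^(6−k) over k:
  k=3: C(6,3)·0.91^3·0.09^3 = 0.010987
  k=4: C(6,4)·0.91^4·0.09^2 = 0.083319
  k=5: C(6,5)·0.91^5·0.09^1 = 0.336977
Total = 0.431283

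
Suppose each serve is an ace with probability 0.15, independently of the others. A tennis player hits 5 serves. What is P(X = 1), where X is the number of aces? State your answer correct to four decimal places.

0.3915

X ~ Binomial(n=5, p=0.15).
P(X=1) = C(5,1) · p^1 · (1−p)^4
= 5 · 0.15 · 0.52201 = 0.391505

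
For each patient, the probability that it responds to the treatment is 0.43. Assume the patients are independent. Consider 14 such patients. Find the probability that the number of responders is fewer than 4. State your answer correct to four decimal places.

0.0839

X ~ Binomial(14, 0.43); P(X ≤ 3) = Σ C(14,k) p^k (1−p)^(14−k) over k:
  k=0: C(14,0)·0.43^0·0.57^14 = 0.000382
  k=1: C(14,1)·0.43^1·0.57^13 = 0.004036
  k=2: C(14,2)·0.43^2·0.57^12 = 0.019791
  k=3: C(14,3)·0.43^3·0.57^11 = 0.059721
Total = 0.083931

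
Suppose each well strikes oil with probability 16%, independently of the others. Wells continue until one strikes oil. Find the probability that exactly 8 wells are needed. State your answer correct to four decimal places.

Geometric (trials to first success), p = 0.16.
P(Y = 8) = (1−p)^7 · p = 0.29509 · 0.16 = 0.047214

0.0472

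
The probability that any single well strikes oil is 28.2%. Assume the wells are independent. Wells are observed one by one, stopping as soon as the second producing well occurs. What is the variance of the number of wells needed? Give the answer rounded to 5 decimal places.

18.05744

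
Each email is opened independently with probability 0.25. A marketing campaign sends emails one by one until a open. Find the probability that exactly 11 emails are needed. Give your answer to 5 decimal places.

Geometric (trials to first success), p = 0.25.
P(Y = 11) = (1−p)^10 · p = 0.056314 · 0.25 = 0.0140784

0.01408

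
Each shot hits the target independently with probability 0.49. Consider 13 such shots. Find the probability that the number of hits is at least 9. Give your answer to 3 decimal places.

0.118

X ~ Binomial(13, 0.49); P(X ≥ 9) = Σ C(13,k) p^k (1−p)^(13−k) over k:
  k=9: C(13,9)·0.49^9·0.51^4 = 0.07877
  k=10: C(13,10)·0.49^10·0.51^3 = 0.03027
  k=11: C(13,11)·0.49^11·0.51^2 = 0.00793
  k=12: C(13,12)·0.49^12·0.51^1 = 0.00127
  k=13: C(13,13)·0.49^13·0.51^0 = 0.00009
Total = 0.11834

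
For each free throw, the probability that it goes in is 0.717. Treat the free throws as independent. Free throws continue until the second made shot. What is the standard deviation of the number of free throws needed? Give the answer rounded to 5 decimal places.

1.04927

Y = total free throws until the second success; negative binomial with r=2, p=0.717.
SD(Y) = √[r(1−p)/p²] = √(1.1009767) = 1.0492744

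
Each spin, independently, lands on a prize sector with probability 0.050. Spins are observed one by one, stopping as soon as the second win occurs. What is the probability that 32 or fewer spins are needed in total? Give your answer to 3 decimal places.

Finishing within 32 spins ⇔ at least 2 successes in the first 32. With X ~ Binomial(32, 0.05), P(Y ≤ 32) = 1 − P(X ≤ 1).
  k=0: C(32,0)·0.05^0·0.95^32 = 0.19371
  k=1: C(32,1)·0.05^1·0.95^31 = 0.32625
1 − 0.51996 = 0.48004

0.480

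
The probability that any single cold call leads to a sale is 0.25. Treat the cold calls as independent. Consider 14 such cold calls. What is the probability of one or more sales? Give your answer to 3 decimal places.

0.982

P(at least one) = 1 − P(none) = 1 − (1 − 0.25)^14
= 1 − 0.01782 = 0.98218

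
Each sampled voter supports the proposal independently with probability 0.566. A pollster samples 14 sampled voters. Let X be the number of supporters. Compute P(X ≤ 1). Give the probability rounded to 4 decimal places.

0.0002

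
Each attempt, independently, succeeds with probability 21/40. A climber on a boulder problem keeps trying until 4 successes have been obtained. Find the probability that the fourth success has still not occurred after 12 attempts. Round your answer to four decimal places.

0.0517

Needing more than 12 attempts ⇔ fewer than 4 successes in the first 12. With X ~ Binomial(12, 0.525), P(Y > 12) = P(X ≤ 3).
  k=0: C(12,0)·0.525^0·0.475^12 = 0.000132
  k=1: C(12,1)·0.525^1·0.475^11 = 0.001750
  k=2: C(12,2)·0.525^2·0.475^10 = 0.010636
  k=3: C(12,3)·0.525^3·0.475^9 = 0.039187
P(X ≤ 3) = 0.051705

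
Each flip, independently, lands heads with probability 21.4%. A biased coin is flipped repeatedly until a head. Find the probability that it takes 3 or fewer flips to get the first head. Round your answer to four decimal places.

Y = number of flips to the first success; geometric, p = 0.214.
P(Y ≤ 3) = 1 − (1−p)^3 = 1 − 0.485588 = 0.514412

0.5144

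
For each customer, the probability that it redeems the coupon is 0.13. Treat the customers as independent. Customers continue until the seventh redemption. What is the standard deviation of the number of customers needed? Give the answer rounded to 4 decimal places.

Y = total customers until the seventh success; negative binomial with r=7, p=0.13.
SD(Y) = √[r(1−p)/p²] = √(360.355030) = 18.983020

18.9830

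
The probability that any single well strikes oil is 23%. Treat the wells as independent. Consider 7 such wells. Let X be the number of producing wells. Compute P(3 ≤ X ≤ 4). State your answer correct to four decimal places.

X ~ Binomial(7, 0.23); P(3 ≤ X ≤ 4) = Σ C(7,k) p^k (1−p)^(7−k) over k:
  k=3: C(7,3)·0.23^3·0.77^4 = 0.149697
  k=4: C(7,4)·0.23^4·0.77^3 = 0.044715
Total = 0.194412

0.1944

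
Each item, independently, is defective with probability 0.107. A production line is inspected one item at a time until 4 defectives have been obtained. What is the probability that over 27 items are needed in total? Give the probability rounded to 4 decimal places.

Needing more than 27 items ⇔ fewer than 4 successes in the first 27. With X ~ Binomial(27, 0.107), P(Y > 27) = P(X ≤ 3).
  k=0: C(27,0)·0.107^0·0.893^27 = 0.047097
  k=1: C(27,1)·0.107^1·0.893^26 = 0.152365
  k=2: C(27,2)·0.107^2·0.893^25 = 0.237335
  k=3: C(27,3)·0.107^3·0.893^24 = 0.236980
P(X ≤ 3) = 0.673777

0.6738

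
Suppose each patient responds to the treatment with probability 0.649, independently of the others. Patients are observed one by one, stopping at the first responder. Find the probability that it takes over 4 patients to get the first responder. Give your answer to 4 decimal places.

0.0152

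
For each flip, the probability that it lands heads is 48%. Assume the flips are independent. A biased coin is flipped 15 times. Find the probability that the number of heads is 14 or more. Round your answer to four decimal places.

X ~ Binomial(15, 0.48); P(X ≥ 14) = Σ C(15,k) p^k (1−p)^(15−k) over k:
  k=14: C(15,14)·0.48^14·0.52^1 = 0.000269
  k=15: C(15,15)·0.48^15·0.52^0 = 0.000017
Total = 0.000285

0.0003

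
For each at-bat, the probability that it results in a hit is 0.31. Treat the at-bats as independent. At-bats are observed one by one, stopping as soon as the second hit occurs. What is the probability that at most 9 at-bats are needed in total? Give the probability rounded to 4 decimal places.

Finishing within 9 at-bats ⇔ at least 2 successes in the first 9. With X ~ Binomial(9, 0.31), P(Y ≤ 9) = 1 − P(X ≤ 1).
  k=0: C(9,0)·0.31^0·0.69^9 = 0.035452
  k=1: C(9,1)·0.31^1·0.69^8 = 0.143350
1 − 0.178802 = 0.821198

0.8212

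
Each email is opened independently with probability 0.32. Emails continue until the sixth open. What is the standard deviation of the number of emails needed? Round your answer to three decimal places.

6.312

Y = total emails until the sixth success; negative binomial with r=6, p=0.32.
SD(Y) = √[r(1−p)/p²] = √(39.84375) = 6.31219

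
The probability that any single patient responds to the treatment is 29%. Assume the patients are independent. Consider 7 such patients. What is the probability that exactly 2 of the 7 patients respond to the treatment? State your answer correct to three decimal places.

0.319

X ~ Binomial(n=7, p=0.29).
P(X=2) = C(7,2) · p^2 · (1−p)^5
= 21 · 0.0841 · 0.18042 = 0.31864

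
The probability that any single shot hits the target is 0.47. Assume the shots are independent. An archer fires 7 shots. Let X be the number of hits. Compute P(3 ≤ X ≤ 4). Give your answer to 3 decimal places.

X ~ Binomial(7, 0.47); P(3 ≤ X ≤ 4) = Σ C(7,k) p^k (1−p)^(7−k) over k:
  k=3: C(7,3)·0.47^3·0.53^4 = 0.28672
  k=4: C(7,4)·0.47^4·0.53^3 = 0.25427
Total = 0.54099

0.541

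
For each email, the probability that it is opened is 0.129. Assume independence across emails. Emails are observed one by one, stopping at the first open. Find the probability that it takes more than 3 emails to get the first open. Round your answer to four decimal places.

Y = number of emails to the first success; geometric, p = 0.129.
P(Y > 3) = P(first 3 all fail) = (1−p)^3 = 0.660776

0.6608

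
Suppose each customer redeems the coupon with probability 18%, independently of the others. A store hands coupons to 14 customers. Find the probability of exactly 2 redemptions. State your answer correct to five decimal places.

0.27249

X ~ Binomial(n=14, p=0.18).
P(X=2) = C(14,2) · p^2 · (1−p)^12
= 91 · 0.0324 · 0.09242 = 0.2724913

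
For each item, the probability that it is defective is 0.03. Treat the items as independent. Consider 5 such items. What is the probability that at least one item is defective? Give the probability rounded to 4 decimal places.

P(at least one) = 1 − P(none) = 1 − (1 − 0.03)^5
= 1 − 0.858734 = 0.141266

0.1413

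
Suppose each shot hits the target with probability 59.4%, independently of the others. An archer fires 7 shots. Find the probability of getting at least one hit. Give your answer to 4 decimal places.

P(at least one) = 1 − P(none) = 1 − (1 − 0.594)^7
= 1 − 0.001818 = 0.998182

0.9982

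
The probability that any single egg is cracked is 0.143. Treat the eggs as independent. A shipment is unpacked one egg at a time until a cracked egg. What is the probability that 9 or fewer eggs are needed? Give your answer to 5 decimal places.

Y = number of eggs to the first success; geometric, p = 0.143.
P(Y ≤ 9) = 1 − (1−p)^9 = 1 − 0.2493603 = 0.7506397

0.75064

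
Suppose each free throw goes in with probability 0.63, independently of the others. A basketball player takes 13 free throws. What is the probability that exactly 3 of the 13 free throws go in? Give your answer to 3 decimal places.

X ~ Binomial(n=13, p=0.63).
P(X=3) = C(13,3) · p^3 · (1−p)^10
= 286 · 0.25005 · 4.8086e-05 = 0.00344

0.003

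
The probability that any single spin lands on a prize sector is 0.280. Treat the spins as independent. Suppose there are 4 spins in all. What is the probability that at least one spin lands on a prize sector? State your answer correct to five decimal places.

0.73126

P(at least one) = 1 − P(none) = 1 − (1 − 0.28)^4
= 1 − 0.2687386 = 0.7312614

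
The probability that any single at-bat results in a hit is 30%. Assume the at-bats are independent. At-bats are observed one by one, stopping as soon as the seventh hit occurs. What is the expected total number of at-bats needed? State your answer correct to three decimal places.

23.333

Y = total at-bats until the seventh success; negative binomial with r=7, p=0.30.
E[Y] = r / p = 7 / 0.30 = 23.33333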